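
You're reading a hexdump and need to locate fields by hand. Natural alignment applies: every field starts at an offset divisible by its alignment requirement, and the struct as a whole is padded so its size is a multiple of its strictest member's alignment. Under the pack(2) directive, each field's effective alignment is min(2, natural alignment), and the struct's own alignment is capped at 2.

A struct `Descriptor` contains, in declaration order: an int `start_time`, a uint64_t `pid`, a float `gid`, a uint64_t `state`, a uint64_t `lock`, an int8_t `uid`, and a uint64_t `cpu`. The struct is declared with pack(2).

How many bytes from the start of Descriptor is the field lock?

@0: start_time [4B, align 2] → 4
@4: pid [8B, align 2] → 12
@12: gid [4B, align 2] → 16
@16: state [8B, align 2] → 24
@24: lock [8B, align 2] → 32

24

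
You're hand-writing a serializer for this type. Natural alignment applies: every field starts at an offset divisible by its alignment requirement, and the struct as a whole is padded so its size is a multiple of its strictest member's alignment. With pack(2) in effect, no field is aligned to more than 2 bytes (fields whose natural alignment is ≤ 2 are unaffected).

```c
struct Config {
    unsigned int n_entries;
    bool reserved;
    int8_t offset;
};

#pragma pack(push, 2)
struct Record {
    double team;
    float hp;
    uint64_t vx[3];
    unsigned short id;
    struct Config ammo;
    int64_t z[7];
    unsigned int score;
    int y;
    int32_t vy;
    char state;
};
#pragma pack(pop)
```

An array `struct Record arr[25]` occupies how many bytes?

2900

Config: n_entries at 0 (size 4, align 4) → ends 4; reserved at 4 (size 1, align 1) → ends 5; offset at 5 (size 1, align 1) → ends 6; tail pad 2 to reach multiple of 4; total 8 bytes, alignment 4
team at 0 (size 8, align 2) → ends 8
hp at 8 (size 4, align 2) → ends 12
vx at 12 (size 24, align 2) → ends 36
id at 36 (size 2, align 2) → ends 38
ammo at 38 (size 8, align 2) → ends 46
z at 46 (size 56, align 2) → ends 102
score at 102 (size 4, align 2) → ends 106
y at 106 (size 4, align 2) → ends 110
vy at 110 (size 4, align 2) → ends 114
state at 114 (size 1, align 1) → ends 115
tail pad 1 to reach multiple of 2
total 116 bytes, alignment 2
array of 25: 25 × 116 = 2900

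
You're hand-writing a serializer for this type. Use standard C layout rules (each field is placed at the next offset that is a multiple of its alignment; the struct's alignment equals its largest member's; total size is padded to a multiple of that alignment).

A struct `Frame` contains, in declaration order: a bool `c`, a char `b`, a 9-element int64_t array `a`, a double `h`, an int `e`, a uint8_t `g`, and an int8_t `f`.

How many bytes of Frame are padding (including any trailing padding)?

8

0..1  c  (1B, 1-aligned)
1..2  b  (1B, 1-aligned)
2..8  -- padding (6B)
8..80  a  (72B, 8-aligned)
80..88  h  (8B, 8-aligned)
88..92  e  (4B, 4-aligned)
92..93  g  (1B, 1-aligned)
93..94  f  (1B, 1-aligned)
94..96  -- tail padding (2B)
sizeof = 96, alignof = 8
data bytes 88, size 96 → padding 8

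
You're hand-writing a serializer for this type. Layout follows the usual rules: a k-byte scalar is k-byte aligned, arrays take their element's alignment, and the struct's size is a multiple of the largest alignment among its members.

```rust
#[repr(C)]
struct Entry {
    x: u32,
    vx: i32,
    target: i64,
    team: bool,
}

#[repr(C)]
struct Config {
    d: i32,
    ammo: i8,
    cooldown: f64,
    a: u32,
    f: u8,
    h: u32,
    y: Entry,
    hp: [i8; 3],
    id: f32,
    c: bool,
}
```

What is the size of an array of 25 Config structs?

Entry: 0..4  x  (4B, 4-aligned); 4..8  vx  (4B, 4-aligned); 8..16  target  (8B, 8-aligned); 16..17  team  (1B, 1-aligned); 17..24  -- tail padding (7B); sizeof = 24, alignof = 8
0..4  d  (4B, 4-aligned)
4..5  ammo  (1B, 1-aligned)
5..8  -- padding (3B)
8..16  cooldown  (8B, 8-aligned)
16..20  a  (4B, 4-aligned)
20..21  f  (1B, 1-aligned)
21..24  -- padding (3B)
24..28  h  (4B, 4-aligned)
28..32  -- padding (4B)
32..56  y  (24B, 8-aligned)
56..59  hp  (3B, 1-aligned)
59..60  -- padding (1B)
60..64  id  (4B, 4-aligned)
64..65  c  (1B, 1-aligned)
65..72  -- tail padding (7B)
sizeof = 72, alignof = 8
array of 25: 25 × 72 = 1800

1800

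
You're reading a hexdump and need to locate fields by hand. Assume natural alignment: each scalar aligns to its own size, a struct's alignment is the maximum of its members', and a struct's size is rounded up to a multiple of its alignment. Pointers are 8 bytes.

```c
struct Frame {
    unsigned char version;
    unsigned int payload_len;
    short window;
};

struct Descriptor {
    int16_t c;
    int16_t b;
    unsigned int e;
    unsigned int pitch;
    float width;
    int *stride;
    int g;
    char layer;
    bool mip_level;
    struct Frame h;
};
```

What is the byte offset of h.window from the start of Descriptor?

40

Frame: 0..1  version  (1B, 1-aligned); 1..4  -- padding (3B); 4..8  payload_len  (4B, 4-aligned); 8..10  window  (2B, 2-aligned); 10..12  -- tail padding (2B); sizeof = 12, alignof = 4
0..2  c  (2B, 2-aligned)
2..4  b  (2B, 2-aligned)
4..8  e  (4B, 4-aligned)
8..12  pitch  (4B, 4-aligned)
12..16  width  (4B, 4-aligned)
16..24  stride  (8B, 8-aligned)
24..28  g  (4B, 4-aligned)
28..29  layer  (1B, 1-aligned)
29..30  mip_level  (1B, 1-aligned)
30..32  -- padding (2B)
32..44  h  (12B, 4-aligned)
within Frame: window at 8
32 + 8 = 40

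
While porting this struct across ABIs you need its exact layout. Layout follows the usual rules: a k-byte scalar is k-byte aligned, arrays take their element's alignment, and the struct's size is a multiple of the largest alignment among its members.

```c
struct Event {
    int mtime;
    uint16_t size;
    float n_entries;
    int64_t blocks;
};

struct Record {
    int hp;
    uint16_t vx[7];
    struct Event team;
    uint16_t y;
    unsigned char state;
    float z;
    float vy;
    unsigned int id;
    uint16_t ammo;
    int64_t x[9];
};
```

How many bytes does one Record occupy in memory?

Event: mtime at 0 (size 4, align 4) → ends 4; size at 4 (size 2, align 2) → ends 6; pad 2 to align 4 for n_entries; n_entries at 8 (size 4, align 4) → ends 12; pad 4 to align 8 for blocks; blocks at 16 (size 8, align 8) → ends 24; total 24 bytes, alignment 8
hp at 0 (size 4, align 4) → ends 4
vx at 4 (size 14, align 2) → ends 18
pad 6 to align 8 for team
team at 24 (size 24, align 8) → ends 48
y at 48 (size 2, align 2) → ends 50
state at 50 (size 1, align 1) → ends 51
pad 1 to align 4 for z
z at 52 (size 4, align 4) → ends 56
vy at 56 (size 4, align 4) → ends 60
id at 60 (size 4, align 4) → ends 64
ammo at 64 (size 2, align 2) → ends 66
pad 6 to align 8 for x
x at 72 (size 72, align 8) → ends 144
total 144 bytes, alignment 8

144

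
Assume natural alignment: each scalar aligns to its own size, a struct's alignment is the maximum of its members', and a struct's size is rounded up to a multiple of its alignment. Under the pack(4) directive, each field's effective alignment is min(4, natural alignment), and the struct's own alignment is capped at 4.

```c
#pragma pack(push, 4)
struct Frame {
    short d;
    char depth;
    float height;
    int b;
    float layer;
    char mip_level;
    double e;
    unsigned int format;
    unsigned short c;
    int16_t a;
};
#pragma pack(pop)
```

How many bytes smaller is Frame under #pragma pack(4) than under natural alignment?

4

natural layout:
  d at 0 (size 2, align 2) → ends 2
  depth at 2 (size 1, align 1) → ends 3
  pad 1 to align 4 for height
  height at 4 (size 4, align 4) → ends 8
  b at 8 (size 4, align 4) → ends 12
  layer at 12 (size 4, align 4) → ends 16
  mip_level at 16 (size 1, align 1) → ends 17
  pad 7 to align 8 for e
  e at 24 (size 8, align 8) → ends 32
  format at 32 (size 4, align 4) → ends 36
  c at 36 (size 2, align 2) → ends 38
  a at 38 (size 2, align 2) → ends 40
  total 40 bytes, alignment 8
packed(4) layout:
  d at 0 (size 2, align 2) → ends 2
  depth at 2 (size 1, align 1) → ends 3
  pad 1 to align 4 for height
  height at 4 (size 4, align 4) → ends 8
  b at 8 (size 4, align 4) → ends 12
  layer at 12 (size 4, align 4) → ends 16
  mip_level at 16 (size 1, align 1) → ends 17
  pad 3 to align 4 for e
  e at 20 (size 8, align 4) → ends 28
  format at 28 (size 4, align 4) → ends 32
  c at 32 (size 2, align 2) → ends 34
  a at 34 (size 2, align 2) → ends 36
  total 36 bytes, alignment 4
40 − 36 = 4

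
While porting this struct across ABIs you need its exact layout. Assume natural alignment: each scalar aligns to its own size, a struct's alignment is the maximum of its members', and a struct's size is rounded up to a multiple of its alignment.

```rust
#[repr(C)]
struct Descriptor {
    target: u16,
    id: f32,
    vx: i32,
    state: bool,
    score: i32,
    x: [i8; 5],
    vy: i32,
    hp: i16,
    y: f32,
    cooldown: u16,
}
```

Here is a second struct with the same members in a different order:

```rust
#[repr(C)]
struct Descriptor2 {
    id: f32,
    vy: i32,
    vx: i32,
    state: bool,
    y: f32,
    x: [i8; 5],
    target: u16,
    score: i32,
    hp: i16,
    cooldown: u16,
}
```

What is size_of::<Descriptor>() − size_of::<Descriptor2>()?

8

0..2  target  (2B, 2-aligned)
2..4  -- padding (2B)
4..8  id  (4B, 4-aligned)
8..12  vx  (4B, 4-aligned)
12..13  state  (1B, 1-aligned)
13..16  -- padding (3B)
16..20  score  (4B, 4-aligned)
20..25  x  (5B, 1-aligned)
25..28  -- padding (3B)
28..32  vy  (4B, 4-aligned)
32..34  hp  (2B, 2-aligned)
34..36  -- padding (2B)
36..40  y  (4B, 4-aligned)
40..42  cooldown  (2B, 2-aligned)
42..44  -- tail padding (2B)
sizeof = 44, alignof = 4
— Descriptor2 —
0..4  id  (4B, 4-aligned)
4..8  vy  (4B, 4-aligned)
8..12  vx  (4B, 4-aligned)
12..13  state  (1B, 1-aligned)
13..16  -- padding (3B)
16..20  y  (4B, 4-aligned)
20..25  x  (5B, 1-aligned)
25..26  -- padding (1B)
26..28  target  (2B, 2-aligned)
28..32  score  (4B, 4-aligned)
32..34  hp  (2B, 2-aligned)
34..36  cooldown  (2B, 2-aligned)
sizeof = 36, alignof = 4
44 − 36 = 8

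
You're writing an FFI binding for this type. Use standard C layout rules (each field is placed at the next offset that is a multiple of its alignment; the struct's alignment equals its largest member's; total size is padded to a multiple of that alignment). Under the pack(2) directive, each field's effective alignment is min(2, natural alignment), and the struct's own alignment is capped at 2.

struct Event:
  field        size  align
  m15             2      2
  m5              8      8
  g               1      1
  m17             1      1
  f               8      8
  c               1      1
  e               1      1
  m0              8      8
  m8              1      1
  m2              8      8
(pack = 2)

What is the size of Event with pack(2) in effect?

@0: m15 [2B, align 2] → 2
@2: m5 [8B, align 2] → 10
@10: g [1B, align 1] → 11
@11: m17 [1B, align 1] → 12
@12: f [8B, align 2] → 20
@20: c [1B, align 1] → 21
@21: e [1B, align 1] → 22
@22: m0 [8B, align 2] → 30
@30: m8 [1B, align 1] → 31
+1 pad (align 2)
@32: m2 [8B, align 2] → 40
size 40, align 2

40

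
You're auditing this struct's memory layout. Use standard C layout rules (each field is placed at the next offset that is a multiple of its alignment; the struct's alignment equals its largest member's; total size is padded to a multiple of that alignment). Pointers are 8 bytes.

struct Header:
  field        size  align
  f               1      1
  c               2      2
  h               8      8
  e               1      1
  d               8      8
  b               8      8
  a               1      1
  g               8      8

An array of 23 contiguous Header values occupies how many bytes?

0..1  f  (1B, 1-aligned)
1..2  -- padding (1B)
2..4  c  (2B, 2-aligned)
4..8  -- padding (4B)
8..16  h  (8B, 8-aligned)
16..17  e  (1B, 1-aligned)
17..24  -- padding (7B)
24..32  d  (8B, 8-aligned)
32..40  b  (8B, 8-aligned)
40..41  a  (1B, 1-aligned)
41..48  -- padding (7B)
48..56  g  (8B, 8-aligned)
sizeof = 56, alignof = 8
array of 23: 23 × 56 = 1288

1288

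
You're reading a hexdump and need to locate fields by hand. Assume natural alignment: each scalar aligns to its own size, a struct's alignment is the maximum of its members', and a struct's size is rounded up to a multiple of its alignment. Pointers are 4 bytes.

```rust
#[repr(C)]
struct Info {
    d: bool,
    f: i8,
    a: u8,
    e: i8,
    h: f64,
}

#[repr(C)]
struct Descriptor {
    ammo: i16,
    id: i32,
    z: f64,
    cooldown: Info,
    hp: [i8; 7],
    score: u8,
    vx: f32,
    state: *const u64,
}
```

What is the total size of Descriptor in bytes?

Info: d at 0 (size 1, align 1) → ends 1; f at 1 (size 1, align 1) → ends 2; a at 2 (size 1, align 1) → ends 3; e at 3 (size 1, align 1) → ends 4; pad 4 to align 8 for h; h at 8 (size 8, align 8) → ends 16; total 16 bytes, alignment 8
ammo at 0 (size 2, align 2) → ends 2
pad 2 to align 4 for id
id at 4 (size 4, align 4) → ends 8
z at 8 (size 8, align 8) → ends 16
cooldown at 16 (size 16, align 8) → ends 32
hp at 32 (size 7, align 1) → ends 39
score at 39 (size 1, align 1) → ends 40
vx at 40 (size 4, align 4) → ends 44
state at 44 (size 4, align 4) → ends 48
total 48 bytes, alignment 8

48 bytes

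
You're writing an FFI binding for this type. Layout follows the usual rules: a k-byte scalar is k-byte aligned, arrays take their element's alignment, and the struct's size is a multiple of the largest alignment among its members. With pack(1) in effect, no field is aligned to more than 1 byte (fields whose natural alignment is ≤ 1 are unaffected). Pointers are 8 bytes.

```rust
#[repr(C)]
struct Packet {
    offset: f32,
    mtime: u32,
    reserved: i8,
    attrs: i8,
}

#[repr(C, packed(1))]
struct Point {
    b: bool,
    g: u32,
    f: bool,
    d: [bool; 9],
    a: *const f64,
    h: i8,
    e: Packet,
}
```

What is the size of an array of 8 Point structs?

Packet: @0: offset [4B, align 4] → 4; @4: mtime [4B, align 4] → 8; @8: reserved [1B, align 1] → 9; @9: attrs [1B, align 1] → 10; +2 tail pad (align 4); size 12, align 4
@0: b [1B, align 1] → 1
@1: g [4B, align 1] → 5
@5: f [1B, align 1] → 6
@6: d [9B, align 1] → 15
@15: a [8B, align 1] → 23
@23: h [1B, align 1] → 24
@24: e [12B, align 1] → 36
size 36, align 1
array of 8: 8 × 36 = 288

288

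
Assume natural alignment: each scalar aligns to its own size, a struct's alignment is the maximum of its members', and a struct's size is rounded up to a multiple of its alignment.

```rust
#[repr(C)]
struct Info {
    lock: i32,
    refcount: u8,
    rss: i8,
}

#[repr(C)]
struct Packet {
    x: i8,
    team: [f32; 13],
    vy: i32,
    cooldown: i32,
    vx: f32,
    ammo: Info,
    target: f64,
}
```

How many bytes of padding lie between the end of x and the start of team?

3

Info: lock at 0 (size 4, align 4) → ends 4; refcount at 4 (size 1, align 1) → ends 5; rss at 5 (size 1, align 1) → ends 6; tail pad 2 to reach multiple of 4; total 8 bytes, alignment 4
x at 0 (size 1, align 1) → ends 1
pad 3 to align 4 for team
team at 4 (size 52, align 4) → ends 56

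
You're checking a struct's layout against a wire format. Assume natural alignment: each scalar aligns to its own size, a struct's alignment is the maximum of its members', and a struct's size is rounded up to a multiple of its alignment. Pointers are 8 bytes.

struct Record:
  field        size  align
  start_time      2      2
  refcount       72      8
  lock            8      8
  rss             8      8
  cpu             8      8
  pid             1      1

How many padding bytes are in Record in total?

start_time at 0 (size 2, align 2) → ends 2
pad 6 to align 8 for refcount
refcount at 8 (size 72, align 8) → ends 80
lock at 80 (size 8, align 8) → ends 88
rss at 88 (size 8, align 8) → ends 96
cpu at 96 (size 8, align 8) → ends 104
pid at 104 (size 1, align 1) → ends 105
tail pad 7 to reach multiple of 8
total 112 bytes, alignment 8
data bytes 99, size 112 → padding 13

13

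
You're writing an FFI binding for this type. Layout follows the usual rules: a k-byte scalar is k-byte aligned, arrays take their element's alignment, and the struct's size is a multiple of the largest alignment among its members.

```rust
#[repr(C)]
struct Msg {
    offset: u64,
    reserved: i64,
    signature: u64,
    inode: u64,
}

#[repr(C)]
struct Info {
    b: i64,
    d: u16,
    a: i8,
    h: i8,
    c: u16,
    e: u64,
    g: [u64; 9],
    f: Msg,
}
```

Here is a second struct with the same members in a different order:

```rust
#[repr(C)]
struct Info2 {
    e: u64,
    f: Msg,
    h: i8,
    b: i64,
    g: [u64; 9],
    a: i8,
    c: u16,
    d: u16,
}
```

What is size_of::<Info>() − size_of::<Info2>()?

-8

Msg: offset at 0 (size 8, align 8) → ends 8; reserved at 8 (size 8, align 8) → ends 16; signature at 16 (size 8, align 8) → ends 24; inode at 24 (size 8, align 8) → ends 32; total 32 bytes, alignment 8
b at 0 (size 8, align 8) → ends 8
d at 8 (size 2, align 2) → ends 10
a at 10 (size 1, align 1) → ends 11
h at 11 (size 1, align 1) → ends 12
c at 12 (size 2, align 2) → ends 14
pad 2 to align 8 for e
e at 16 (size 8, align 8) → ends 24
g at 24 (size 72, align 8) → ends 96
f at 96 (size 32, align 8) → ends 128
total 128 bytes, alignment 8
— Info2 —
e at 0 (size 8, align 8) → ends 8
f at 8 (size 32, align 8) → ends 40
h at 40 (size 1, align 1) → ends 41
pad 7 to align 8 for b
b at 48 (size 8, align 8) → ends 56
g at 56 (size 72, align 8) → ends 128
a at 128 (size 1, align 1) → ends 129
pad 1 to align 2 for c
c at 130 (size 2, align 2) → ends 132
d at 132 (size 2, align 2) → ends 134
tail pad 2 to reach multiple of 8
total 136 bytes, alignment 8
128 − 136 = -8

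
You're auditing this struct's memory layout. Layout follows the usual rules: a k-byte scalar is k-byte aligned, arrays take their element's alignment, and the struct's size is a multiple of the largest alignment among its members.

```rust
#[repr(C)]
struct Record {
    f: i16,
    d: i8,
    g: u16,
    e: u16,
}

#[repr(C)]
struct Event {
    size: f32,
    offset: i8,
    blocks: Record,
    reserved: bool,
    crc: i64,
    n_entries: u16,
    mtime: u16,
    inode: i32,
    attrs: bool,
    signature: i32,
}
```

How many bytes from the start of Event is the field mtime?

26

Record: @0: f [2B, align 2] → 2; @2: d [1B, align 1] → 3; +1 pad (align 2); @4: g [2B, align 2] → 6; @6: e [2B, align 2] → 8; size 8, align 2
@0: size [4B, align 4] → 4
@4: offset [1B, align 1] → 5
+1 pad (align 2)
@6: blocks [8B, align 2] → 14
@14: reserved [1B, align 1] → 15
+1 pad (align 8)
@16: crc [8B, align 8] → 24
@24: n_entries [2B, align 2] → 26
@26: mtime [2B, align 2] → 28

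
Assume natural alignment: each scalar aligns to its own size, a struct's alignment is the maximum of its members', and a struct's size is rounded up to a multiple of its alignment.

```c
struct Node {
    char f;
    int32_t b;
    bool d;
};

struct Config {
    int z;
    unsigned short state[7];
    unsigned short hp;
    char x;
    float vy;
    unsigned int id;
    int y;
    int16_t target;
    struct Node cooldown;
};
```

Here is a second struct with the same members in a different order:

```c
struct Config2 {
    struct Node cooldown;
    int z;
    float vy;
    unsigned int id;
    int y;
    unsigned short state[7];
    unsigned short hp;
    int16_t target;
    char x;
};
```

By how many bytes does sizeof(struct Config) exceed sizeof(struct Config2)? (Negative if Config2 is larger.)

Node: @0: f [1B, align 1] → 1; +3 pad (align 4); @4: b [4B, align 4] → 8; @8: d [1B, align 1] → 9; +3 tail pad (align 4); size 12, align 4
@0: z [4B, align 4] → 4
@4: state [14B, align 2] → 18
@18: hp [2B, align 2] → 20
@20: x [1B, align 1] → 21
+3 pad (align 4)
@24: vy [4B, align 4] → 28
@28: id [4B, align 4] → 32
@32: y [4B, align 4] → 36
@36: target [2B, align 2] → 38
+2 pad (align 4)
@40: cooldown [12B, align 4] → 52
size 52, align 4
— Config2 —
@0: cooldown [12B, align 4] → 12
@12: z [4B, align 4] → 16
@16: vy [4B, align 4] → 20
@20: id [4B, align 4] → 24
@24: y [4B, align 4] → 28
@28: state [14B, align 2] → 42
@42: hp [2B, align 2] → 44
@44: target [2B, align 2] → 46
@46: x [1B, align 1] → 47
+1 tail pad (align 4)
size 48, align 4
52 − 48 = 4

4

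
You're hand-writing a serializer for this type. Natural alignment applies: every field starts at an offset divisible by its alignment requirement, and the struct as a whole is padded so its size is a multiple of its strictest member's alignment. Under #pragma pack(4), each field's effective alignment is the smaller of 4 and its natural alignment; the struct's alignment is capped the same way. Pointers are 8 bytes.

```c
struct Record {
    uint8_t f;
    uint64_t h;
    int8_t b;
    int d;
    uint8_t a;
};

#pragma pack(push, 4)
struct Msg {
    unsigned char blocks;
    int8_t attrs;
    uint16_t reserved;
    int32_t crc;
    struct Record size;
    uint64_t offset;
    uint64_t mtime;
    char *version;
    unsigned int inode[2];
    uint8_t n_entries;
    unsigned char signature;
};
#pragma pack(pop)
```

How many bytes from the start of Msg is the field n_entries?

72

Record: @0: f [1B, align 1] → 1; +7 pad (align 8); @8: h [8B, align 8] → 16; @16: b [1B, align 1] → 17; +3 pad (align 4); @20: d [4B, align 4] → 24; @24: a [1B, align 1] → 25; +7 tail pad (align 8); size 32, align 8
@0: blocks [1B, align 1] → 1
@1: attrs [1B, align 1] → 2
@2: reserved [2B, align 2] → 4
@4: crc [4B, align 4] → 8
@8: size [32B, align 4] → 40
@40: offset [8B, align 4] → 48
@48: mtime [8B, align 4] → 56
@56: version [8B, align 4] → 64
@64: inode [8B, align 4] → 72
@72: n_entries [1B, align 1] → 73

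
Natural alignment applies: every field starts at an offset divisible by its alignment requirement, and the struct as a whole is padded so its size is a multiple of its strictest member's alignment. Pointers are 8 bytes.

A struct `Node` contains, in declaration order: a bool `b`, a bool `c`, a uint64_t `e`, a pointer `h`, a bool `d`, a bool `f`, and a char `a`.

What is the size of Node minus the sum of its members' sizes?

b at 0 (size 1, align 1) → ends 1
c at 1 (size 1, align 1) → ends 2
pad 6 to align 8 for e
e at 8 (size 8, align 8) → ends 16
h at 16 (size 8, align 8) → ends 24
d at 24 (size 1, align 1) → ends 25
f at 25 (size 1, align 1) → ends 26
a at 26 (size 1, align 1) → ends 27
tail pad 5 to reach multiple of 8
total 32 bytes, alignment 8
data bytes 21, size 32 → padding 11

11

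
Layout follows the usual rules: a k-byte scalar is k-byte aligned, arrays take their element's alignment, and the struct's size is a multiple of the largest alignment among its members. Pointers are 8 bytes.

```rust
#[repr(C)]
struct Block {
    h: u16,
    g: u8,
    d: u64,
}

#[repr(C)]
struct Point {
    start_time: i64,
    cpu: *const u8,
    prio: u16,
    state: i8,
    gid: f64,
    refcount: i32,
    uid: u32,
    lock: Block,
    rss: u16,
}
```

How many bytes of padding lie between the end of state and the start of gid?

5

Block: h at 0 (size 2, align 2) → ends 2; g at 2 (size 1, align 1) → ends 3; pad 5 to align 8 for d; d at 8 (size 8, align 8) → ends 16; total 16 bytes, alignment 8
start_time at 0 (size 8, align 8) → ends 8
cpu at 8 (size 8, align 8) → ends 16
prio at 16 (size 2, align 2) → ends 18
state at 18 (size 1, align 1) → ends 19
pad 5 to align 8 for gid
gid at 24 (size 8, align 8) → ends 32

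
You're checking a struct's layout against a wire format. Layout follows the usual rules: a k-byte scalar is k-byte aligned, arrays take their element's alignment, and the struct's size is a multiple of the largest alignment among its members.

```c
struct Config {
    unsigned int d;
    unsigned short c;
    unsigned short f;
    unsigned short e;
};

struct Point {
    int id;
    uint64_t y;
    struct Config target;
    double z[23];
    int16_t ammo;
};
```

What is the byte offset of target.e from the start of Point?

Config: 0..4  d  (4B, 4-aligned); 4..6  c  (2B, 2-aligned); 6..8  f  (2B, 2-aligned); 8..10  e  (2B, 2-aligned); 10..12  -- tail padding (2B); sizeof = 12, alignof = 4
0..4  id  (4B, 4-aligned)
4..8  -- padding (4B)
8..16  y  (8B, 8-aligned)
16..28  target  (12B, 4-aligned)
within Config: e at 8
16 + 8 = 24

24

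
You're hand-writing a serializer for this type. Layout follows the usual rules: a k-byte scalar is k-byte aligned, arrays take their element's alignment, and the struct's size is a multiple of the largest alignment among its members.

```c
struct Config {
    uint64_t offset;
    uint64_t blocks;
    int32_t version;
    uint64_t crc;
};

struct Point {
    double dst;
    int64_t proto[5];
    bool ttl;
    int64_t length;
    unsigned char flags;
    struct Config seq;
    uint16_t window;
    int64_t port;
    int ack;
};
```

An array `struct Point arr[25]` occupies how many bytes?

3200

Config: offset at 0 (size 8, align 8) → ends 8; blocks at 8 (size 8, align 8) → ends 16; version at 16 (size 4, align 4) → ends 20; pad 4 to align 8 for crc; crc at 24 (size 8, align 8) → ends 32; total 32 bytes, alignment 8
dst at 0 (size 8, align 8) → ends 8
proto at 8 (size 40, align 8) → ends 48
ttl at 48 (size 1, align 1) → ends 49
pad 7 to align 8 for length
length at 56 (size 8, align 8) → ends 64
flags at 64 (size 1, align 1) → ends 65
pad 7 to align 8 for seq
seq at 72 (size 32, align 8) → ends 104
window at 104 (size 2, align 2) → ends 106
pad 6 to align 8 for port
port at 112 (size 8, align 8) → ends 120
ack at 120 (size 4, align 4) → ends 124
tail pad 4 to reach multiple of 8
total 128 bytes, alignment 8
array of 25: 25 × 128 = 3200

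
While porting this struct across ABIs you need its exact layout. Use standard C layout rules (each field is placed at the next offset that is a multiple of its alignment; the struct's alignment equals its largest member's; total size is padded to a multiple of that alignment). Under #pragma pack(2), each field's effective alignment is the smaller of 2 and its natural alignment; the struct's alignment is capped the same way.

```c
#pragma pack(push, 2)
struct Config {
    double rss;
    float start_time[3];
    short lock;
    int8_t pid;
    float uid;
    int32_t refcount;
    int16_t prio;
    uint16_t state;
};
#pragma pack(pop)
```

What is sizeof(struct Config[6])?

216

0..8  rss  (8B, 2-aligned)
8..20  start_time  (12B, 2-aligned)
20..22  lock  (2B, 2-aligned)
22..23  pid  (1B, 1-aligned)
23..24  -- padding (1B)
24..28  uid  (4B, 2-aligned)
28..32  refcount  (4B, 2-aligned)
32..34  prio  (2B, 2-aligned)
34..36  state  (2B, 2-aligned)
sizeof = 36, alignof = 2
array of 6: 6 × 36 = 216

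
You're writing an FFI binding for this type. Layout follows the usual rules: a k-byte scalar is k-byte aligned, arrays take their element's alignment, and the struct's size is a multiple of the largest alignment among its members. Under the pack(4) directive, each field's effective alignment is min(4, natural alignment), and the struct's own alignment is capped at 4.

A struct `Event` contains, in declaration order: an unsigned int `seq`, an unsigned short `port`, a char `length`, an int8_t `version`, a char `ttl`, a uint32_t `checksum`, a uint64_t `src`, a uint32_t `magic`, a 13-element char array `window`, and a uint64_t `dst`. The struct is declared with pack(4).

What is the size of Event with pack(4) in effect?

@0: seq [4B, align 4] → 4
@4: port [2B, align 2] → 6
@6: length [1B, align 1] → 7
@7: version [1B, align 1] → 8
@8: ttl [1B, align 1] → 9
+3 pad (align 4)
@12: checksum [4B, align 4] → 16
@16: src [8B, align 4] → 24
@24: magic [4B, align 4] → 28
@28: window [13B, align 1] → 41
+3 pad (align 4)
@44: dst [8B, align 4] → 52
size 52, align 4

52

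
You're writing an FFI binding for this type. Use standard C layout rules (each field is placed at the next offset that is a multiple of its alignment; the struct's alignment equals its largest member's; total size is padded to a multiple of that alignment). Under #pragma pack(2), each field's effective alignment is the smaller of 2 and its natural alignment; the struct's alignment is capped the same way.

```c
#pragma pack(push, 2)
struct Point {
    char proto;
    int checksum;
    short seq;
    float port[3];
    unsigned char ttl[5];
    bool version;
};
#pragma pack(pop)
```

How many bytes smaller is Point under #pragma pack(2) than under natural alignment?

natural layout:
  0..1  proto  (1B, 1-aligned)
  1..4  -- padding (3B)
  4..8  checksum  (4B, 4-aligned)
  8..10  seq  (2B, 2-aligned)
  10..12  -- padding (2B)
  12..24  port  (12B, 4-aligned)
  24..29  ttl  (5B, 1-aligned)
  29..30  version  (1B, 1-aligned)
  30..32  -- tail padding (2B)
  sizeof = 32, alignof = 4
packed(2) layout:
  0..1  proto  (1B, 1-aligned)
  1..2  -- padding (1B)
  2..6  checksum  (4B, 2-aligned)
  6..8  seq  (2B, 2-aligned)
  8..20  port  (12B, 2-aligned)
  20..25  ttl  (5B, 1-aligned)
  25..26  version  (1B, 1-aligned)
  sizeof = 26, alignof = 2
32 − 26 = 6

6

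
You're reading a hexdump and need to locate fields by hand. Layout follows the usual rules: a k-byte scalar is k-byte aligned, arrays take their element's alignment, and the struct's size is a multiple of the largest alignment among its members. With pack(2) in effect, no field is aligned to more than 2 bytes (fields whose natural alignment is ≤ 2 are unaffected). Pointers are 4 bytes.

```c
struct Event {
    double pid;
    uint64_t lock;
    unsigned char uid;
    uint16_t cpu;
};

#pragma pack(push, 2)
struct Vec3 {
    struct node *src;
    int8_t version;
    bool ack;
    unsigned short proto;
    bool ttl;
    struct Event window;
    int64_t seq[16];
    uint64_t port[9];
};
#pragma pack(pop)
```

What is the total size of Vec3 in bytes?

Event: pid at 0 (size 8, align 8) → ends 8; lock at 8 (size 8, align 8) → ends 16; uid at 16 (size 1, align 1) → ends 17; pad 1 to align 2 for cpu; cpu at 18 (size 2, align 2) → ends 20; tail pad 4 to reach multiple of 8; total 24 bytes, alignment 8
src at 0 (size 4, align 2) → ends 4
version at 4 (size 1, align 1) → ends 5
ack at 5 (size 1, align 1) → ends 6
proto at 6 (size 2, align 2) → ends 8
ttl at 8 (size 1, align 1) → ends 9
pad 1 to align 2 for window
window at 10 (size 24, align 2) → ends 34
seq at 34 (size 128, align 2) → ends 162
port at 162 (size 72, align 2) → ends 234
total 234 bytes, alignment 2

234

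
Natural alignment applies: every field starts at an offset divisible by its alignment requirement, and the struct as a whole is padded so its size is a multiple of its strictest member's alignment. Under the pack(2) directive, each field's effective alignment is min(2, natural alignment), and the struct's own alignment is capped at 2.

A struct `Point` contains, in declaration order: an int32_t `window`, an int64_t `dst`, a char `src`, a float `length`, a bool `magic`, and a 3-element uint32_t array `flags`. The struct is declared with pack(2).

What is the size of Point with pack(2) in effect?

0..4  window  (4B, 2-aligned)
4..12  dst  (8B, 2-aligned)
12..13  src  (1B, 1-aligned)
13..14  -- padding (1B)
14..18  length  (4B, 2-aligned)
18..19  magic  (1B, 1-aligned)
19..20  -- padding (1B)
20..32  flags  (12B, 2-aligned)
sizeof = 32, alignof = 2

32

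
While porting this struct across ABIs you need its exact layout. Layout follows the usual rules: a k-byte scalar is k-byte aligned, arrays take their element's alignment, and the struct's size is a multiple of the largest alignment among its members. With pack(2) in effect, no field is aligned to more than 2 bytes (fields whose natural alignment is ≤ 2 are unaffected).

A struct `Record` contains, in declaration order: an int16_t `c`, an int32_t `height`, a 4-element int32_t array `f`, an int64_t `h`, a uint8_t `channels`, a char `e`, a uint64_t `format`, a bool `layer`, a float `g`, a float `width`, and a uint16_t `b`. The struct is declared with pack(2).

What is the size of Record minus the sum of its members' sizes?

c at 0 (size 2, align 2) → ends 2
height at 2 (size 4, align 2) → ends 6
f at 6 (size 16, align 2) → ends 22
h at 22 (size 8, align 2) → ends 30
channels at 30 (size 1, align 1) → ends 31
e at 31 (size 1, align 1) → ends 32
format at 32 (size 8, align 2) → ends 40
layer at 40 (size 1, align 1) → ends 41
pad 1 to align 2 for g
g at 42 (size 4, align 2) → ends 46
width at 46 (size 4, align 2) → ends 50
b at 50 (size 2, align 2) → ends 52
total 52 bytes, alignment 2
data bytes 51, size 52 → padding 1

1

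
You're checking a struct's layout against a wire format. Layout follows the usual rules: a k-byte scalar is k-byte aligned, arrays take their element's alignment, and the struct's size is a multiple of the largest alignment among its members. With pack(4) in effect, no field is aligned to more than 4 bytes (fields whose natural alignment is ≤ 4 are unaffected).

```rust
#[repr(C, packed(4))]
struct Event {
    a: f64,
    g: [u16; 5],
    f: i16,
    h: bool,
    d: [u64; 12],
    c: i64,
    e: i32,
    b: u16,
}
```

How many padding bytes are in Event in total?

a at 0 (size 8, align 4) → ends 8
g at 8 (size 10, align 2) → ends 18
f at 18 (size 2, align 2) → ends 20
h at 20 (size 1, align 1) → ends 21
pad 3 to align 4 for d
d at 24 (size 96, align 4) → ends 120
c at 120 (size 8, align 4) → ends 128
e at 128 (size 4, align 4) → ends 132
b at 132 (size 2, align 2) → ends 134
tail pad 2 to reach multiple of 4
total 136 bytes, alignment 4
data bytes 131, size 136 → padding 5

5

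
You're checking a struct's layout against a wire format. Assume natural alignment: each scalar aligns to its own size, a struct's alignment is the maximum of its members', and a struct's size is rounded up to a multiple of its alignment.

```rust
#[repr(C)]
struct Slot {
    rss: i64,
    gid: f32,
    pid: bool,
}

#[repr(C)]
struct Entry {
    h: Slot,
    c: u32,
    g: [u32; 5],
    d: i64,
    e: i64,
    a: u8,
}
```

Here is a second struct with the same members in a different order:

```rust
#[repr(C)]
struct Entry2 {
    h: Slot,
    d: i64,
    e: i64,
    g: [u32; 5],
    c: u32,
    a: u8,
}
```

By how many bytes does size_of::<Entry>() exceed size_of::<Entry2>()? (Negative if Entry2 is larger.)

0

Slot: @0: rss [8B, align 8] → 8; @8: gid [4B, align 4] → 12; @12: pid [1B, align 1] → 13; +3 tail pad (align 8); size 16, align 8
@0: h [16B, align 8] → 16
@16: c [4B, align 4] → 20
@20: g [20B, align 4] → 40
@40: d [8B, align 8] → 48
@48: e [8B, align 8] → 56
@56: a [1B, align 1] → 57
+7 tail pad (align 8)
size 64, align 8
— Entry2 —
@0: h [16B, align 8] → 16
@16: d [8B, align 8] → 24
@24: e [8B, align 8] → 32
@32: g [20B, align 4] → 52
@52: c [4B, align 4] → 56
@56: a [1B, align 1] → 57
+7 tail pad (align 8)
size 64, align 8
64 − 64 = 0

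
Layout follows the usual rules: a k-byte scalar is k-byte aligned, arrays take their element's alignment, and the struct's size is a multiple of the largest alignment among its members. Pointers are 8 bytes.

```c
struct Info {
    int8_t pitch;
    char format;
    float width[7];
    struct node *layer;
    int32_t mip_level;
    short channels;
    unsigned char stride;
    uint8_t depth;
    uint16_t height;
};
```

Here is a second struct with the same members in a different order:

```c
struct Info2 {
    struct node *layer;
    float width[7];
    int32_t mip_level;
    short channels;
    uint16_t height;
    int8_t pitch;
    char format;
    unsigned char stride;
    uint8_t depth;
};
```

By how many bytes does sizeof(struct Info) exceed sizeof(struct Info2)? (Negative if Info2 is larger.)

pitch at 0 (size 1, align 1) → ends 1
format at 1 (size 1, align 1) → ends 2
pad 2 to align 4 for width
width at 4 (size 28, align 4) → ends 32
layer at 32 (size 8, align 8) → ends 40
mip_level at 40 (size 4, align 4) → ends 44
channels at 44 (size 2, align 2) → ends 46
stride at 46 (size 1, align 1) → ends 47
depth at 47 (size 1, align 1) → ends 48
height at 48 (size 2, align 2) → ends 50
tail pad 6 to reach multiple of 8
total 56 bytes, alignment 8
— Info2 —
layer at 0 (size 8, align 8) → ends 8
width at 8 (size 28, align 4) → ends 36
mip_level at 36 (size 4, align 4) → ends 40
channels at 40 (size 2, align 2) → ends 42
height at 42 (size 2, align 2) → ends 44
pitch at 44 (size 1, align 1) → ends 45
format at 45 (size 1, align 1) → ends 46
stride at 46 (size 1, align 1) → ends 47
depth at 47 (size 1, align 1) → ends 48
total 48 bytes, alignment 8
56 − 48 = 8

8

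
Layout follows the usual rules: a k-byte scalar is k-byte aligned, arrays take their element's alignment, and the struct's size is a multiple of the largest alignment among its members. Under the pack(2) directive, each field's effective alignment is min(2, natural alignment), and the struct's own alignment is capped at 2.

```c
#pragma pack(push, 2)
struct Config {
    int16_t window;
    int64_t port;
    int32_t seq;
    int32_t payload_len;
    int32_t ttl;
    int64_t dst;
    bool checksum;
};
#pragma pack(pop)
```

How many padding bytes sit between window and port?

0

@0: window [2B, align 2] → 2
@2: port [8B, align 2] → 10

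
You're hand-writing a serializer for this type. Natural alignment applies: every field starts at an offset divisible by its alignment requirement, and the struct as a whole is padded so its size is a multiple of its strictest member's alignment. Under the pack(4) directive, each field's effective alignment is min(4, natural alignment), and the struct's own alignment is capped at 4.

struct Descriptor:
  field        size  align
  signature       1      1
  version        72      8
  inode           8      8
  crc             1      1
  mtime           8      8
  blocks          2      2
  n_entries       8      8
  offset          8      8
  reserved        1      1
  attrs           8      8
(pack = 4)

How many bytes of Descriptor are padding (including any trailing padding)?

@0: signature [1B, align 1] → 1
+3 pad (align 4)
@4: version [72B, align 4] → 76
@76: inode [8B, align 4] → 84
@84: crc [1B, align 1] → 85
+3 pad (align 4)
@88: mtime [8B, align 4] → 96
@96: blocks [2B, align 2] → 98
+2 pad (align 4)
@100: n_entries [8B, align 4] → 108
@108: offset [8B, align 4] → 116
@116: reserved [1B, align 1] → 117
+3 pad (align 4)
@120: attrs [8B, align 4] → 128
size 128, align 4
data bytes 117, size 128 → padding 11

11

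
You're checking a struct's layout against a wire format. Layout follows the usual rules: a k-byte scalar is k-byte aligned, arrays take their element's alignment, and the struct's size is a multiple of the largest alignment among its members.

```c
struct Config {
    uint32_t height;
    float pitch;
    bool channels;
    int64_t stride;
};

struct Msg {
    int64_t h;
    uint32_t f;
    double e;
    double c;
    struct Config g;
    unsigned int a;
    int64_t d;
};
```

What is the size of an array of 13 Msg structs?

Config: @0: height [4B, align 4] → 4; @4: pitch [4B, align 4] → 8; @8: channels [1B, align 1] → 9; +7 pad (align 8); @16: stride [8B, align 8] → 24; size 24, align 8
@0: h [8B, align 8] → 8
@8: f [4B, align 4] → 12
+4 pad (align 8)
@16: e [8B, align 8] → 24
@24: c [8B, align 8] → 32
@32: g [24B, align 8] → 56
@56: a [4B, align 4] → 60
+4 pad (align 8)
@64: d [8B, align 8] → 72
size 72, align 8
array of 13: 13 × 72 = 936

936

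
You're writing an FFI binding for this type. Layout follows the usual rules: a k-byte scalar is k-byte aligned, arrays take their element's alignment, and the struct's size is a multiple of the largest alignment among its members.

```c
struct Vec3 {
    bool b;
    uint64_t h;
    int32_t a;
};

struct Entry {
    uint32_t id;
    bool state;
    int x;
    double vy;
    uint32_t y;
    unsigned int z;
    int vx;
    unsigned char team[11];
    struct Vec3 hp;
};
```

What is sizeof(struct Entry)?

72 bytes

Vec3: b at 0 (size 1, align 1) → ends 1; pad 7 to align 8 for h; h at 8 (size 8, align 8) → ends 16; a at 16 (size 4, align 4) → ends 20; tail pad 4 to reach multiple of 8; total 24 bytes, alignment 8
id at 0 (size 4, align 4) → ends 4
state at 4 (size 1, align 1) → ends 5
pad 3 to align 4 for x
x at 8 (size 4, align 4) → ends 12
pad 4 to align 8 for vy
vy at 16 (size 8, align 8) → ends 24
y at 24 (size 4, align 4) → ends 28
z at 28 (size 4, align 4) → ends 32
vx at 32 (size 4, align 4) → ends 36
team at 36 (size 11, align 1) → ends 47
pad 1 to align 8 for hp
hp at 48 (size 24, align 8) → ends 72
total 72 bytes, alignment 8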